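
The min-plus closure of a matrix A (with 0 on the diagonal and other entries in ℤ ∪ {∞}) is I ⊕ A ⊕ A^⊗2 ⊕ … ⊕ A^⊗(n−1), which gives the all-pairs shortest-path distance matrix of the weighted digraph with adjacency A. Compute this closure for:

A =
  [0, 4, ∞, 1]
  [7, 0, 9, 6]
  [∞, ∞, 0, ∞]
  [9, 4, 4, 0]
Closure =
  [0, 4, 5, 1]
  [7, 0, 9, 6]
  [∞, ∞, 0, ∞]
  [9, 4, 4, 0]

This is the Floyd-Warshall all-pairs shortest-path computation. For each intermediate vertex k = 0, 1, …, 3, update dist[i][j] ← min(dist[i][j], dist[i][k] + dist[k][j]). The final matrix gives, for each (i, j), the minimum total weight of any directed path from i to j (possibly empty when i = j).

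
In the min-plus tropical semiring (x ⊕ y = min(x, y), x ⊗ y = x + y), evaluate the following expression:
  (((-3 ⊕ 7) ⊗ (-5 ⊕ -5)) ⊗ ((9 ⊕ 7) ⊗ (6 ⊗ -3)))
(((-3 ⊕ 7) ⊗ (-5 ⊕ -5)) ⊗ ((9 ⊕ 7) ⊗ (6 ⊗ -3))) = 2

Expand innermost to outermost. Recall ⊕ takes the minimum of its arguments and ⊗ takes their sum. Working out the expression (((-3 ⊕ 7) ⊗ (-5 ⊕ -5)) ⊗ ((9 ⊕ 7) ⊗ (6 ⊗ -3))) gives 2.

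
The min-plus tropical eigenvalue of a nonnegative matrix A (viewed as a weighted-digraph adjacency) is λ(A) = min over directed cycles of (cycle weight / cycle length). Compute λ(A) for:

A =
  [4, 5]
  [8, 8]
λ(A) = 4

Enumerate directed cycles and compute their means (weight / length). Sample:
  cycle 0 → 0: weight = 4, length = 1, mean = 4/1 ≈ 4.000
  cycle 1 → 1: weight = 8, length = 1, mean = 8/1 ≈ 8.000
  cycle 0 → 1 → 0: weight = 13, length = 2, mean = 13/2 ≈ 6.500
  cycle 1 → 0 → 1: weight = 13, length = 2, mean = 13/2 ≈ 6.500
Minimum mean = 4.000, attained e.g. along the cycle 0 → 0 with weight 4 and length 1. So λ(A) = 4/1 = 4.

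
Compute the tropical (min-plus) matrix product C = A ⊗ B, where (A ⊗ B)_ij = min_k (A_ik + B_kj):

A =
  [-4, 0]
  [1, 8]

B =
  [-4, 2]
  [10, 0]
A ⊗ B =
  [-8, -2]
  [-3, 3]

Apply the min-plus product entry-by-entry:
  C[0][0] = min over k of (A[0][0] + B[0][0] = -4 + -4 = -8, A[0][1] + B[1][0] = 0 + 10 = 10) = -8 (attained at k = 0)
  C[0][1] = min over k of (A[0][0] + B[0][1] = -4 + 2 = -2, A[0][1] + B[1][1] = 0 + 0 = 0) = -2 (attained at k = 0)
  C[1][0] = min over k of (A[1][0] + B[0][0] = 1 + -4 = -3, A[1][1] + B[1][0] = 8 + 10 = 18) = -3 (attained at k = 0)
  C[1][1] = min over k of (A[1][0] + B[0][1] = 1 + 2 = 3, A[1][1] + B[1][1] = 8 + 0 = 8) = 3 (attained at k = 0)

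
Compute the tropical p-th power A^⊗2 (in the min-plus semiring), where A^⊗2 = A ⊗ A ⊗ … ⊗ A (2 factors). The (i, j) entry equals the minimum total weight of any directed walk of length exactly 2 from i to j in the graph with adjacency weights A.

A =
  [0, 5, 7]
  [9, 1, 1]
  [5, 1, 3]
A^⊗2 =
  [0, 5, 6]
  [6, 2, 2]
  [5, 2, 2]

Each entry (A^⊗2)_ij equals the minimum over all length-2 walks i = v_0 → v_1 → … → v_2 = j of Σ_t A[v_t][v_{t+1}]. For example, for (i, j) = (0, 2) we minimise over 3 possible intermediate vertex sequences; the minimum is 6, attained along the walk 0 → 1 → 2.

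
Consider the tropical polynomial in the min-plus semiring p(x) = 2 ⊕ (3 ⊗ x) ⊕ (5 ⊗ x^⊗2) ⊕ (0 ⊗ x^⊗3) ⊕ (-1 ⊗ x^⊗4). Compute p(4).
p(4) = 2

A tropical monomial a ⊗ x^⊗i evaluates to a + i · x. Evaluating each term at x = 4:
  Term 0 contributes 2 + 0 · 4 = 2
  Term 1 contributes 3 + 1 · 4 = 7
  Term 2 contributes 5 + 2 · 4 = 13
  Term 3 contributes 0 + 3 · 4 = 12
  Term 4 contributes -1 + 4 · 4 = 15
p(4) = ⊕ of these = min[2, 7, 13, 12, 15] = 2.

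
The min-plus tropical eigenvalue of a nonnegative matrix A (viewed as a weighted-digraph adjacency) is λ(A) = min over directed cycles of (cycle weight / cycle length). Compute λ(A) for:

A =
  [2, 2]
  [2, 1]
λ(A) = 1

Enumerate directed cycles and compute their means (weight / length). Sample:
  cycle 0 → 0: weight = 2, length = 1, mean = 2/1 ≈ 2.000
  cycle 1 → 1: weight = 1, length = 1, mean = 1/1 ≈ 1.000
  cycle 0 → 1 → 0: weight = 4, length = 2, mean = 4/2 ≈ 2.000
  cycle 1 → 0 → 1: weight = 4, length = 2, mean = 4/2 ≈ 2.000
Minimum mean = 1.000, attained e.g. along the cycle 1 → 1 with weight 1 and length 1. So λ(A) = 1/1 = 1.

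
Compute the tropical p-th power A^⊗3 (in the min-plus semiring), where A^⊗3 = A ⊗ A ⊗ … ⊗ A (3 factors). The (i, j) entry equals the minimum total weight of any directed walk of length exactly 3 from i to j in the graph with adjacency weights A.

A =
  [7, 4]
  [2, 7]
A^⊗3 =
  [13, 10]
  [8, 13]

Each entry (A^⊗3)_ij equals the minimum over all length-3 walks i = v_0 → v_1 → … → v_3 = j of Σ_t A[v_t][v_{t+1}]. For example, for (i, j) = (0, 1) we minimise over 4 possible intermediate vertex sequences; the minimum is 10, attained along the walk 0 → 1 → 0 → 1.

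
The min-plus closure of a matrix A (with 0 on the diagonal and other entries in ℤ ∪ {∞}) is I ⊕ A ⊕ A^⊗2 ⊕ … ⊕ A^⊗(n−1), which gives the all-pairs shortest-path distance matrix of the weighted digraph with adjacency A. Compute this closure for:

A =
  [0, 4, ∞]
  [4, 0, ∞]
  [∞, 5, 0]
Closure =
  [0, 4, ∞]
  [4, 0, ∞]
  [9, 5, 0]

This is the Floyd-Warshall all-pairs shortest-path computation. For each intermediate vertex k = 0, 1, …, 2, update dist[i][j] ← min(dist[i][j], dist[i][k] + dist[k][j]). The final matrix gives, for each (i, j), the minimum total weight of any directed path from i to j (possibly empty when i = j).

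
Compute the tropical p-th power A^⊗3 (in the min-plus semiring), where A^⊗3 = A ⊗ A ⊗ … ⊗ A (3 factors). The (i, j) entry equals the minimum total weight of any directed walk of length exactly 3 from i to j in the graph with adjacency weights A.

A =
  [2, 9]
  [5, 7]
A^⊗3 =
  [6, 13]
  [9, 16]

Each entry (A^⊗3)_ij equals the minimum over all length-3 walks i = v_0 → v_1 → … → v_3 = j of Σ_t A[v_t][v_{t+1}]. For example, for (i, j) = (0, 1) we minimise over 4 possible intermediate vertex sequences; the minimum is 13, attained along the walk 0 → 0 → 0 → 1.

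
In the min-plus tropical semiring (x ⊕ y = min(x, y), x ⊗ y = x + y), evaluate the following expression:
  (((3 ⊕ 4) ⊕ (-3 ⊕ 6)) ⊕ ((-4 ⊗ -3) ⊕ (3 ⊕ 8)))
(((3 ⊕ 4) ⊕ (-3 ⊕ 6)) ⊕ ((-4 ⊗ -3) ⊕ (3 ⊕ 8))) = -7

Expand innermost to outermost. Recall ⊕ takes the minimum of its arguments and ⊗ takes their sum. Working out the expression (((3 ⊕ 4) ⊕ (-3 ⊕ 6)) ⊕ ((-4 ⊗ -3) ⊕ (3 ⊕ 8))) gives -7.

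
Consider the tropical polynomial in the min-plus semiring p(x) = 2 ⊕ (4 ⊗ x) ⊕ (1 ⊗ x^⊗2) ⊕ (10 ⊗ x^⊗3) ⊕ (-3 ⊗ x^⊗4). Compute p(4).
p(4) = 2

A tropical monomial a ⊗ x^⊗i evaluates to a + i · x. Evaluating each term at x = 4:
  Term 0 contributes 2 + 0 · 4 = 2
  Term 1 contributes 4 + 1 · 4 = 8
  Term 2 contributes 1 + 2 · 4 = 9
  Term 3 contributes 10 + 3 · 4 = 22
  Term 4 contributes -3 + 4 · 4 = 13
p(4) = ⊕ of these = min[2, 8, 9, 22, 13] = 2.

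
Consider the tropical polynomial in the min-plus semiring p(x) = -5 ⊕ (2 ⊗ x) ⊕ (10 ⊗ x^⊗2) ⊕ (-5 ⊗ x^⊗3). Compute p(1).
p(1) = -5

A tropical monomial a ⊗ x^⊗i evaluates to a + i · x. Evaluating each term at x = 1:
  Term 0 contributes -5 + 0 · 1 = -5
  Term 1 contributes 2 + 1 · 1 = 3
  Term 2 contributes 10 + 2 · 1 = 12
  Term 3 contributes -5 + 3 · 1 = -2
p(1) = ⊕ of these = min[-5, 3, 12, -2] = -5.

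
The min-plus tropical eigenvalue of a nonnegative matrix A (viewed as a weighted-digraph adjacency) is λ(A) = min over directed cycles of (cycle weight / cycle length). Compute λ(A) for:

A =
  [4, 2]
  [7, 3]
λ(A) = 3

Enumerate directed cycles and compute their means (weight / length). Sample:
  cycle 0 → 0: weight = 4, length = 1, mean = 4/1 ≈ 4.000
  cycle 1 → 1: weight = 3, length = 1, mean = 3/1 ≈ 3.000
  cycle 0 → 1 → 0: weight = 9, length = 2, mean = 9/2 ≈ 4.500
  cycle 1 → 0 → 1: weight = 9, length = 2, mean = 9/2 ≈ 4.500
Minimum mean = 3.000, attained e.g. along the cycle 1 → 1 with weight 3 and length 1. So λ(A) = 3/1 = 3.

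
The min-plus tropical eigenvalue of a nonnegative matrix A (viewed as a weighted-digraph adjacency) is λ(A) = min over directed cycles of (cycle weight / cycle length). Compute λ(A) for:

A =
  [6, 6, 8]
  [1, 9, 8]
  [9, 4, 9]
λ(A) = 7/2

Enumerate directed cycles and compute their means (weight / length). Sample:
  cycle 0 → 0: weight = 6, length = 1, mean = 6/1 ≈ 6.000
  cycle 1 → 1: weight = 9, length = 1, mean = 9/1 ≈ 9.000
  cycle 2 → 2: weight = 9, length = 1, mean = 9/1 ≈ 9.000
  cycle 0 → 1 → 0: weight = 7, length = 2, mean = 7/2 ≈ 3.500
  cycle 0 → 2 → 0: weight = 17, length = 2, mean = 17/2 ≈ 8.500
  cycle 1 → 0 → 1: weight = 7, length = 2, mean = 7/2 ≈ 3.500
Minimum mean = 3.500, attained e.g. along the cycle 0 → 1 → 0 with weight 7 and length 2. So λ(A) = 7/2 = 7/2.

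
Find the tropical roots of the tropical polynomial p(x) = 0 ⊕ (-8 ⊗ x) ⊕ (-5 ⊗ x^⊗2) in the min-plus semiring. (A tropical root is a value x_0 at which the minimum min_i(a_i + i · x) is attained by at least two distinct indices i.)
Roots: {-3, 8}

Each tropical root is a break point of the lower envelope of the lines y = a_i + i · x (there are 3 lines, with slopes 0, 1, ..., 2). Only the lines that attain the minimum somewhere contribute to roots; other lines are dominated. Here the surviving (envelope) indices are i = 2, i = 1, i = 0.
Intersections between consecutive envelope lines give the roots: for adjacent envelope indices i < j the intersection is x = (a_i − a_j) / (j − i). Reading off the sorted break points: {-3, 8}.
Verification: at each break x_0, at least two indices attain the minimum of min_i(a_i + i · x_0).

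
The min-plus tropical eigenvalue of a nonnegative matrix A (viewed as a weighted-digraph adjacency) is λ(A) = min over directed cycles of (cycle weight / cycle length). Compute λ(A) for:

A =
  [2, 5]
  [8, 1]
λ(A) = 1

Enumerate directed cycles and compute their means (weight / length). Sample:
  cycle 0 → 0: weight = 2, length = 1, mean = 2/1 ≈ 2.000
  cycle 1 → 1: weight = 1, length = 1, mean = 1/1 ≈ 1.000
  cycle 0 → 1 → 0: weight = 13, length = 2, mean = 13/2 ≈ 6.500
  cycle 1 → 0 → 1: weight = 13, length = 2, mean = 13/2 ≈ 6.500
Minimum mean = 1.000, attained e.g. along the cycle 1 → 1 with weight 1 and length 1. So λ(A) = 1/1 = 1.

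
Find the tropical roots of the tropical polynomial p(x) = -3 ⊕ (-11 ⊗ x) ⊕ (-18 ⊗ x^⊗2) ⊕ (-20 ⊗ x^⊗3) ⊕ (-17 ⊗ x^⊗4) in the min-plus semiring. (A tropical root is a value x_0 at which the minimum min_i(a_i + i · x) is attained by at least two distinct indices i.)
Roots: {-3, 2, 7, 8}

Each tropical root is a break point of the lower envelope of the lines y = a_i + i · x (there are 5 lines, with slopes 0, 1, ..., 4). Only the lines that attain the minimum somewhere contribute to roots; other lines are dominated. Here the surviving (envelope) indices are i = 4, i = 3, i = 2, i = 1, i = 0.
Intersections between consecutive envelope lines give the roots: for adjacent envelope indices i < j the intersection is x = (a_i − a_j) / (j − i). Reading off the sorted break points: {-3, 2, 7, 8}.
Verification: at each break x_0, at least two indices attain the minimum of min_i(a_i + i · x_0).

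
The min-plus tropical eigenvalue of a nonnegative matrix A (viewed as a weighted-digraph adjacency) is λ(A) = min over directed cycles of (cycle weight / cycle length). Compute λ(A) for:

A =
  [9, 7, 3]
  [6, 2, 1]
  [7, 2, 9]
λ(A) = 3/2

Enumerate directed cycles and compute their means (weight / length). Sample:
  cycle 0 → 0: weight = 9, length = 1, mean = 9/1 ≈ 9.000
  cycle 1 → 1: weight = 2, length = 1, mean = 2/1 ≈ 2.000
  cycle 2 → 2: weight = 9, length = 1, mean = 9/1 ≈ 9.000
  cycle 0 → 1 → 0: weight = 13, length = 2, mean = 13/2 ≈ 6.500
  cycle 0 → 2 → 0: weight = 10, length = 2, mean = 10/2 ≈ 5.000
  cycle 1 → 0 → 1: weight = 13, length = 2, mean = 13/2 ≈ 6.500
Minimum mean = 1.500, attained e.g. along the cycle 1 → 2 → 1 with weight 3 and length 2. So λ(A) = 3/2 = 3/2.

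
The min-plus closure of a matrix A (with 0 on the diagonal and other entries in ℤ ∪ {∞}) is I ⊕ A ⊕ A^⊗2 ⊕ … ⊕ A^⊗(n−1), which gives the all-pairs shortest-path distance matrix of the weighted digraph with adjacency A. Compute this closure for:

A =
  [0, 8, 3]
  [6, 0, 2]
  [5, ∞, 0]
Closure =
  [0, 8, 3]
  [6, 0, 2]
  [5, 13, 0]

This is the Floyd-Warshall all-pairs shortest-path computation. For each intermediate vertex k = 0, 1, …, 2, update dist[i][j] ← min(dist[i][j], dist[i][k] + dist[k][j]). The final matrix gives, for each (i, j), the minimum total weight of any directed path from i to j (possibly empty when i = j).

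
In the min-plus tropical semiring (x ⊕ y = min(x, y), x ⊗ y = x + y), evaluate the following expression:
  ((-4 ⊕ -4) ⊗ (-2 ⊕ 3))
((-4 ⊕ -4) ⊗ (-2 ⊕ 3)) = -6

Expand innermost to outermost. Recall ⊕ takes the minimum of its arguments and ⊗ takes their sum. Working out the expression ((-4 ⊕ -4) ⊗ (-2 ⊕ 3)) gives -6.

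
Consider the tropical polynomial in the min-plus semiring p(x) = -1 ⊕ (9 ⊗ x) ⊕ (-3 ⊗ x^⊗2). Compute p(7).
p(7) = -1

A tropical monomial a ⊗ x^⊗i evaluates to a + i · x. Evaluating each term at x = 7:
  Term 0 contributes -1 + 0 · 7 = -1
  Term 1 contributes 9 + 1 · 7 = 16
  Term 2 contributes -3 + 2 · 7 = 11
p(7) = ⊕ of these = min[-1, 16, 11] = -1.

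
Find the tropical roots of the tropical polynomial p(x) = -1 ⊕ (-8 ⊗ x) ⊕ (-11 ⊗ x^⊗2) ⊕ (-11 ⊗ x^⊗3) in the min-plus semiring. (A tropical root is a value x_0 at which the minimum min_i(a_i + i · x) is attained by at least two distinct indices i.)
Roots: {0, 3, 7}

Each tropical root is a break point of the lower envelope of the lines y = a_i + i · x (there are 4 lines, with slopes 0, 1, ..., 3). Only the lines that attain the minimum somewhere contribute to roots; other lines are dominated. Here the surviving (envelope) indices are i = 3, i = 2, i = 1, i = 0.
Intersections between consecutive envelope lines give the roots: for adjacent envelope indices i < j the intersection is x = (a_i − a_j) / (j − i). Reading off the sorted break points: {0, 3, 7}.
Verification: at each break x_0, at least two indices attain the minimum of min_i(a_i + i · x_0).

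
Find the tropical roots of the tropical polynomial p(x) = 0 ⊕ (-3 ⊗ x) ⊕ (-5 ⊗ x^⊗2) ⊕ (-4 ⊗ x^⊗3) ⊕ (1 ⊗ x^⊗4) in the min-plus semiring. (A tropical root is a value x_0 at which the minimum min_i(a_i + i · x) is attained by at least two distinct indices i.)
Roots: {-5, -1, 2, 3}

Each tropical root is a break point of the lower envelope of the lines y = a_i + i · x (there are 5 lines, with slopes 0, 1, ..., 4). Only the lines that attain the minimum somewhere contribute to roots; other lines are dominated. Here the surviving (envelope) indices are i = 4, i = 3, i = 2, i = 1, i = 0.
Intersections between consecutive envelope lines give the roots: for adjacent envelope indices i < j the intersection is x = (a_i − a_j) / (j − i). Reading off the sorted break points: {-5, -1, 2, 3}.
Verification: at each break x_0, at least two indices attain the minimum of min_i(a_i + i · x_0).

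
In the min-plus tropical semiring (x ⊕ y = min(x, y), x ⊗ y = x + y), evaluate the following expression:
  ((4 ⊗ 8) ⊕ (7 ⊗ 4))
((4 ⊗ 8) ⊕ (7 ⊗ 4)) = 11

Expand innermost to outermost. Recall ⊕ takes the minimum of its arguments and ⊗ takes their sum. Working out the expression ((4 ⊗ 8) ⊕ (7 ⊗ 4)) gives 11.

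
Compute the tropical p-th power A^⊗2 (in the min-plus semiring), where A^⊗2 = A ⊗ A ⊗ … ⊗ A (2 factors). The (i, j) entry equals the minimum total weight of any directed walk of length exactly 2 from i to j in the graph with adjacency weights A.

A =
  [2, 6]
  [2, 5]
A^⊗2 =
  [4, 8]
  [4, 8]

Each entry (A^⊗2)_ij equals the minimum over all length-2 walks i = v_0 → v_1 → … → v_2 = j of Σ_t A[v_t][v_{t+1}]. For example, for (i, j) = (0, 1) we minimise over 2 possible intermediate vertex sequences; the minimum is 8, attained along the walk 0 → 0 → 1.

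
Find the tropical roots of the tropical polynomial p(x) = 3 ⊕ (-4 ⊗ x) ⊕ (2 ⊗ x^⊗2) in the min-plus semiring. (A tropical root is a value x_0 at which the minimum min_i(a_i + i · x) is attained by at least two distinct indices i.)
Roots: {-6, 7}

Each tropical root is a break point of the lower envelope of the lines y = a_i + i · x (there are 3 lines, with slopes 0, 1, ..., 2). Only the lines that attain the minimum somewhere contribute to roots; other lines are dominated. Here the surviving (envelope) indices are i = 2, i = 1, i = 0.
Intersections between consecutive envelope lines give the roots: for adjacent envelope indices i < j the intersection is x = (a_i − a_j) / (j − i). Reading off the sorted break points: {-6, 7}.
Verification: at each break x_0, at least two indices attain the minimum of min_i(a_i + i · x_0).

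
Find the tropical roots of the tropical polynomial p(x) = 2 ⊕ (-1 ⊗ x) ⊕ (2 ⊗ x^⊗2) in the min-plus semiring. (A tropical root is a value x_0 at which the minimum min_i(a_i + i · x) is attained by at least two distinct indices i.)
Roots: {-3, 3}

Each tropical root is a break point of the lower envelope of the lines y = a_i + i · x (there are 3 lines, with slopes 0, 1, ..., 2). Only the lines that attain the minimum somewhere contribute to roots; other lines are dominated. Here the surviving (envelope) indices are i = 2, i = 1, i = 0.
Intersections between consecutive envelope lines give the roots: for adjacent envelope indices i < j the intersection is x = (a_i − a_j) / (j − i). Reading off the sorted break points: {-3, 3}.
Verification: at each break x_0, at least two indices attain the minimum of min_i(a_i + i · x_0).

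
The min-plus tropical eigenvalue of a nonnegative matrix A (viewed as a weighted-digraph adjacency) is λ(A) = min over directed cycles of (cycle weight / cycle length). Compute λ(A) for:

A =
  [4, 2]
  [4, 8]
λ(A) = 3

Enumerate directed cycles and compute their means (weight / length). Sample:
  cycle 0 → 0: weight = 4, length = 1, mean = 4/1 ≈ 4.000
  cycle 1 → 1: weight = 8, length = 1, mean = 8/1 ≈ 8.000
  cycle 0 → 1 → 0: weight = 6, length = 2, mean = 6/2 ≈ 3.000
  cycle 1 → 0 → 1: weight = 6, length = 2, mean = 6/2 ≈ 3.000
Minimum mean = 3.000, attained e.g. along the cycle 0 → 1 → 0 with weight 6 and length 2. So λ(A) = 6/2 = 3.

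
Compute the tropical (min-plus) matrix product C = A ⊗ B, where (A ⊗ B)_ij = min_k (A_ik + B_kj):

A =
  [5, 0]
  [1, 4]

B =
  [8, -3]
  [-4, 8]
A ⊗ B =
  [-4, 2]
  [0, -2]

Apply the min-plus product entry-by-entry:
  C[0][0] = min over k of (A[0][0] + B[0][0] = 5 + 8 = 13, A[0][1] + B[1][0] = 0 + -4 = -4) = -4 (attained at k = 1)
  C[0][1] = min over k of (A[0][0] + B[0][1] = 5 + -3 = 2, A[0][1] + B[1][1] = 0 + 8 = 8) = 2 (attained at k = 0)
  C[1][0] = min over k of (A[1][0] + B[0][0] = 1 + 8 = 9, A[1][1] + B[1][0] = 4 + -4 = 0) = 0 (attained at k = 1)
  C[1][1] = min over k of (A[1][0] + B[0][1] = 1 + -3 = -2, A[1][1] + B[1][1] = 4 + 8 = 12) = -2 (attained at k = 0)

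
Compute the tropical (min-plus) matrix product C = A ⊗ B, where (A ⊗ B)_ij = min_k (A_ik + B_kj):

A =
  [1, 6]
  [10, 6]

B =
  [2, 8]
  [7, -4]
A ⊗ B =
  [3, 2]
  [12, 2]

Apply the min-plus product entry-by-entry:
  C[0][0] = min over k of (A[0][0] + B[0][0] = 1 + 2 = 3, A[0][1] + B[1][0] = 6 + 7 = 13) = 3 (attained at k = 0)
  C[0][1] = min over k of (A[0][0] + B[0][1] = 1 + 8 = 9, A[0][1] + B[1][1] = 6 + -4 = 2) = 2 (attained at k = 1)
  C[1][0] = min over k of (A[1][0] + B[0][0] = 10 + 2 = 12, A[1][1] + B[1][0] = 6 + 7 = 13) = 12 (attained at k = 0)
  C[1][1] = min over k of (A[1][0] + B[0][1] = 10 + 8 = 18, A[1][1] + B[1][1] = 6 + -4 = 2) = 2 (attained at k = 1)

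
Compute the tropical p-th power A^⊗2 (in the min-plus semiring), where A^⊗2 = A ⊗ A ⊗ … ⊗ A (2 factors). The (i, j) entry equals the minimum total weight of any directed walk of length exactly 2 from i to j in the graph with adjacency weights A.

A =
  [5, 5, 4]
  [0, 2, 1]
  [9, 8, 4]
A^⊗2 =
  [5, 7, 6]
  [2, 4, 3]
  [8, 10, 8]

Each entry (A^⊗2)_ij equals the minimum over all length-2 walks i = v_0 → v_1 → … → v_2 = j of Σ_t A[v_t][v_{t+1}]. For example, for (i, j) = (0, 2) we minimise over 3 possible intermediate vertex sequences; the minimum is 6, attained along the walk 0 → 1 → 2.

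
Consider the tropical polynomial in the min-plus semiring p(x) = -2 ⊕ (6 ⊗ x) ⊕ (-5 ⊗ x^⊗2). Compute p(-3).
p(-3) = -11

A tropical monomial a ⊗ x^⊗i evaluates to a + i · x. Evaluating each term at x = -3:
  Term 0 contributes -2 + 0 · -3 = -2
  Term 1 contributes 6 + 1 · -3 = 3
  Term 2 contributes -5 + 2 · -3 = -11
p(-3) = ⊕ of these = min[-2, 3, -11] = -11.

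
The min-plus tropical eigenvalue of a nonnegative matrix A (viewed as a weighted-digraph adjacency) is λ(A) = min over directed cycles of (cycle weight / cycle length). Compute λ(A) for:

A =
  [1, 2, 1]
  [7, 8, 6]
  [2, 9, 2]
λ(A) = 1

Enumerate directed cycles and compute their means (weight / length). Sample:
  cycle 0 → 0: weight = 1, length = 1, mean = 1/1 ≈ 1.000
  cycle 1 → 1: weight = 8, length = 1, mean = 8/1 ≈ 8.000
  cycle 2 → 2: weight = 2, length = 1, mean = 2/1 ≈ 2.000
  cycle 0 → 1 → 0: weight = 9, length = 2, mean = 9/2 ≈ 4.500
  cycle 0 → 2 → 0: weight = 3, length = 2, mean = 3/2 ≈ 1.500
  cycle 1 → 0 → 1: weight = 9, length = 2, mean = 9/2 ≈ 4.500
Minimum mean = 1.000, attained e.g. along the cycle 0 → 0 with weight 1 and length 1. So λ(A) = 1/1 = 1.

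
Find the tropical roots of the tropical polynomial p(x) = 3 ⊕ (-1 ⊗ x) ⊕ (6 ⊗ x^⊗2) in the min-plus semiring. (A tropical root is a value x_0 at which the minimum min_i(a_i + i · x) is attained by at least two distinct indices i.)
Roots: {-7, 4}

Each tropical root is a break point of the lower envelope of the lines y = a_i + i · x (there are 3 lines, with slopes 0, 1, ..., 2). Only the lines that attain the minimum somewhere contribute to roots; other lines are dominated. Here the surviving (envelope) indices are i = 2, i = 1, i = 0.
Intersections between consecutive envelope lines give the roots: for adjacent envelope indices i < j the intersection is x = (a_i − a_j) / (j − i). Reading off the sorted break points: {-7, 4}.
Verification: at each break x_0, at least two indices attain the minimum of min_i(a_i + i · x_0).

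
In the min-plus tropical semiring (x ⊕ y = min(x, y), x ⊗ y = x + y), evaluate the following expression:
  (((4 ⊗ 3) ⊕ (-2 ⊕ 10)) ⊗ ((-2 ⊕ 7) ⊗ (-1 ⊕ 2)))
(((4 ⊗ 3) ⊕ (-2 ⊕ 10)) ⊗ ((-2 ⊕ 7) ⊗ (-1 ⊕ 2))) = -5

Expand innermost to outermost. Recall ⊕ takes the minimum of its arguments and ⊗ takes their sum. Working out the expression (((4 ⊗ 3) ⊕ (-2 ⊕ 10)) ⊗ ((-2 ⊕ 7) ⊗ (-1 ⊕ 2))) gives -5.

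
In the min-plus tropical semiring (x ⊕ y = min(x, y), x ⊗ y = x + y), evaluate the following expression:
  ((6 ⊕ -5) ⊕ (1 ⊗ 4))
((6 ⊕ -5) ⊕ (1 ⊗ 4)) = -5

Expand innermost to outermost. Recall ⊕ takes the minimum of its arguments and ⊗ takes their sum. Working out the expression ((6 ⊕ -5) ⊕ (1 ⊗ 4)) gives -5.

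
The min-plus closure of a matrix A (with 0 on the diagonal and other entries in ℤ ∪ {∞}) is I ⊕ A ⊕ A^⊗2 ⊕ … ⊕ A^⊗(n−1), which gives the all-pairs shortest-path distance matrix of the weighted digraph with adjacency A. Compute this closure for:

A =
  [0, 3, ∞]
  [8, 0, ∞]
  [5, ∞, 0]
Closure =
  [0, 3, ∞]
  [8, 0, ∞]
  [5, 8, 0]

This is the Floyd-Warshall all-pairs shortest-path computation. For each intermediate vertex k = 0, 1, …, 2, update dist[i][j] ← min(dist[i][j], dist[i][k] + dist[k][j]). The final matrix gives, for each (i, j), the minimum total weight of any directed path from i to j (possibly empty when i = j).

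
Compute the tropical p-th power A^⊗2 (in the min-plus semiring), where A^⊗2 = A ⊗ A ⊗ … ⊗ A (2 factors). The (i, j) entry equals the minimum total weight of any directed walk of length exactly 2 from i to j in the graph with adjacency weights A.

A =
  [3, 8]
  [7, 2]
A^⊗2 =
  [6, 10]
  [9, 4]

Each entry (A^⊗2)_ij equals the minimum over all length-2 walks i = v_0 → v_1 → … → v_2 = j of Σ_t A[v_t][v_{t+1}]. For example, for (i, j) = (0, 1) we minimise over 2 possible intermediate vertex sequences; the minimum is 10, attained along the walk 0 → 1 → 1.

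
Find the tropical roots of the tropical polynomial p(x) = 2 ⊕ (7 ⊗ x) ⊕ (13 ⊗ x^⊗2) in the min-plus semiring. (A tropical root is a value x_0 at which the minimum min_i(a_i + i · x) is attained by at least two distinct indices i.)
Roots: {-6, -5}

Each tropical root is a break point of the lower envelope of the lines y = a_i + i · x (there are 3 lines, with slopes 0, 1, ..., 2). Only the lines that attain the minimum somewhere contribute to roots; other lines are dominated. Here the surviving (envelope) indices are i = 2, i = 1, i = 0.
Intersections between consecutive envelope lines give the roots: for adjacent envelope indices i < j the intersection is x = (a_i − a_j) / (j − i). Reading off the sorted break points: {-6, -5}.
Verification: at each break x_0, at least two indices attain the minimum of min_i(a_i + i · x_0).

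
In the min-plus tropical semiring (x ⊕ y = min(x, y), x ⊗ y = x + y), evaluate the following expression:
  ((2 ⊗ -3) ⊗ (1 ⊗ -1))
((2 ⊗ -3) ⊗ (1 ⊗ -1)) = -1

Expand innermost to outermost. Recall ⊕ takes the minimum of its arguments and ⊗ takes their sum. Working out the expression ((2 ⊗ -3) ⊗ (1 ⊗ -1)) gives -1.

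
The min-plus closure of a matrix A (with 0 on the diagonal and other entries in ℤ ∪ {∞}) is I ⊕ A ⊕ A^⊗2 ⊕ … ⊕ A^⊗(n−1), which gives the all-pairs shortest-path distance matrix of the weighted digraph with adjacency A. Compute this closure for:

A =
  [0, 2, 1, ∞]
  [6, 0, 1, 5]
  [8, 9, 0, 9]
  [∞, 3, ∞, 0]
Closure =
  [0, 2, 1, 7]
  [6, 0, 1, 5]
  [8, 9, 0, 9]
  [9, 3, 4, 0]

This is the Floyd-Warshall all-pairs shortest-path computation. For each intermediate vertex k = 0, 1, …, 3, update dist[i][j] ← min(dist[i][j], dist[i][k] + dist[k][j]). The final matrix gives, for each (i, j), the minimum total weight of any directed path from i to j (possibly empty when i = j).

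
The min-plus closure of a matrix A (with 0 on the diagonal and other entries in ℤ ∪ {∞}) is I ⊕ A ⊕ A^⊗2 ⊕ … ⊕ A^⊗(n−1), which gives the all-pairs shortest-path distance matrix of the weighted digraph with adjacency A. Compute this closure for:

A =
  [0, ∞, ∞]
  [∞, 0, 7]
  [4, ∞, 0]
Closure =
  [0, ∞, ∞]
  [11, 0, 7]
  [4, ∞, 0]

This is the Floyd-Warshall all-pairs shortest-path computation. For each intermediate vertex k = 0, 1, …, 2, update dist[i][j] ← min(dist[i][j], dist[i][k] + dist[k][j]). The final matrix gives, for each (i, j), the minimum total weight of any directed path from i to j (possibly empty when i = j).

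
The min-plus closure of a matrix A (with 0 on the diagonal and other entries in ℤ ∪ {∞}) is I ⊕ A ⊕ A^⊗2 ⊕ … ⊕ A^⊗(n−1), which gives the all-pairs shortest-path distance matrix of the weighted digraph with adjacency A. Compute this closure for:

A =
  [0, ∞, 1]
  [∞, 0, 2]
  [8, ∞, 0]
Closure =
  [0, ∞, 1]
  [10, 0, 2]
  [8, ∞, 0]

This is the Floyd-Warshall all-pairs shortest-path computation. For each intermediate vertex k = 0, 1, …, 2, update dist[i][j] ← min(dist[i][j], dist[i][k] + dist[k][j]). The final matrix gives, for each (i, j), the minimum total weight of any directed path from i to j (possibly empty when i = j).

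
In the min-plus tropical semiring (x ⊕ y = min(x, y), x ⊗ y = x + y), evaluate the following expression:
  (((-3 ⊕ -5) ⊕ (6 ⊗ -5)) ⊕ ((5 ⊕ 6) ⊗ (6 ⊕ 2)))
(((-3 ⊕ -5) ⊕ (6 ⊗ -5)) ⊕ ((5 ⊕ 6) ⊗ (6 ⊕ 2))) = -5

Expand innermost to outermost. Recall ⊕ takes the minimum of its arguments and ⊗ takes their sum. Working out the expression (((-3 ⊕ -5) ⊕ (6 ⊗ -5)) ⊕ ((5 ⊕ 6) ⊗ (6 ⊕ 2))) gives -5.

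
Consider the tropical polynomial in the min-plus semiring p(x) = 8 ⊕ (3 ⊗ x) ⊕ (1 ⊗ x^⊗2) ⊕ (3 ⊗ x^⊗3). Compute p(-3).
p(-3) = -6

A tropical monomial a ⊗ x^⊗i evaluates to a + i · x. Evaluating each term at x = -3:
  Term 0 contributes 8 + 0 · -3 = 8
  Term 1 contributes 3 + 1 · -3 = 0
  Term 2 contributes 1 + 2 · -3 = -5
  Term 3 contributes 3 + 3 · -3 = -6
p(-3) = ⊕ of these = min[8, 0, -5, -6] = -6.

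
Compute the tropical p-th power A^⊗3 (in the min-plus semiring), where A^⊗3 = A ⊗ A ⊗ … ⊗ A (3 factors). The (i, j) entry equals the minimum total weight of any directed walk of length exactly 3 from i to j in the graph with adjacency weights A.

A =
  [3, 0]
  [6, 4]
A^⊗3 =
  [9, 6]
  [12, 9]

Each entry (A^⊗3)_ij equals the minimum over all length-3 walks i = v_0 → v_1 → … → v_3 = j of Σ_t A[v_t][v_{t+1}]. For example, for (i, j) = (0, 1) we minimise over 4 possible intermediate vertex sequences; the minimum is 6, attained along the walk 0 → 0 → 0 → 1.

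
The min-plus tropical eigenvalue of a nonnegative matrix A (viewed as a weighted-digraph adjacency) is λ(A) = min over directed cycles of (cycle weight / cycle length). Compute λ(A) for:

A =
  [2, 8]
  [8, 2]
λ(A) = 2

Enumerate directed cycles and compute their means (weight / length). Sample:
  cycle 0 → 0: weight = 2, length = 1, mean = 2/1 ≈ 2.000
  cycle 1 → 1: weight = 2, length = 1, mean = 2/1 ≈ 2.000
  cycle 0 → 1 → 0: weight = 16, length = 2, mean = 16/2 ≈ 8.000
  cycle 1 → 0 → 1: weight = 16, length = 2, mean = 16/2 ≈ 8.000
Minimum mean = 2.000, attained e.g. along the cycle 0 → 0 with weight 2 and length 1. So λ(A) = 2/1 = 2.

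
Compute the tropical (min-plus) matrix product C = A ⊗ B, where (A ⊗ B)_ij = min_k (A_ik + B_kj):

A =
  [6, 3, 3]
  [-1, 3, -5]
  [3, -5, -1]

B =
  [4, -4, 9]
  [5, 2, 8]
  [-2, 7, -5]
A ⊗ B =
  [1, 2, -2]
  [-7, -5, -10]
  [-3, -3, -6]

Apply the min-plus product entry-by-entry:
  C[0][0] = min over k of (A[0][0] + B[0][0] = 6 + 4 = 10, A[0][1] + B[1][0] = 3 + 5 = 8, A[0][2] + B[2][0] = 3 + -2 = 1) = 1 (attained at k = 2)
  C[0][1] = min over k of (A[0][0] + B[0][1] = 6 + -4 = 2, A[0][1] + B[1][1] = 3 + 2 = 5, A[0][2] + B[2][1] = 3 + 7 = 10) = 2 (attained at k = 0)
  C[0][2] = min over k of (A[0][0] + B[0][2] = 6 + 9 = 15, A[0][1] + B[1][2] = 3 + 8 = 11, A[0][2] + B[2][2] = 3 + -5 = -2) = -2 (attained at k = 2)
  C[1][0] = min over k of (A[1][0] + B[0][0] = -1 + 4 = 3, A[1][1] + B[1][0] = 3 + 5 = 8, A[1][2] + B[2][0] = -5 + -2 = -7) = -7 (attained at k = 2)
  C[1][1] = min over k of (A[1][0] + B[0][1] = -1 + -4 = -5, A[1][1] + B[1][1] = 3 + 2 = 5, A[1][2] + B[2][1] = -5 + 7 = 2) = -5 (attained at k = 0)
  C[1][2] = min over k of (A[1][0] + B[0][2] = -1 + 9 = 8, A[1][1] + B[1][2] = 3 + 8 = 11, A[1][2] + B[2][2] = -5 + -5 = -10) = -10 (attained at k = 2)
  C[2][0] = min over k of (A[2][0] + B[0][0] = 3 + 4 = 7, A[2][1] + B[1][0] = -5 + 5 = 0, A[2][2] + B[2][0] = -1 + -2 = -3) = -3 (attained at k = 2)
  C[2][1] = min over k of (A[2][0] + B[0][1] = 3 + -4 = -1, A[2][1] + B[1][1] = -5 + 2 = -3, A[2][2] + B[2][1] = -1 + 7 = 6) = -3 (attained at k = 1)
  C[2][2] = min over k of (A[2][0] + B[0][2] = 3 + 9 = 12, A[2][1] + B[1][2] = -5 + 8 = 3, A[2][2] + B[2][2] = -1 + -5 = -6) = -6 (attained at k = 2)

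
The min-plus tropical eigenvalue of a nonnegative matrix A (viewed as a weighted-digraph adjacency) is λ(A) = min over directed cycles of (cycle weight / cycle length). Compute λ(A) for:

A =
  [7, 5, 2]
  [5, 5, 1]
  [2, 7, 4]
λ(A) = 2

Enumerate directed cycles and compute their means (weight / length). Sample:
  cycle 0 → 0: weight = 7, length = 1, mean = 7/1 ≈ 7.000
  cycle 1 → 1: weight = 5, length = 1, mean = 5/1 ≈ 5.000
  cycle 2 → 2: weight = 4, length = 1, mean = 4/1 ≈ 4.000
  cycle 0 → 1 → 0: weight = 10, length = 2, mean = 10/2 ≈ 5.000
  cycle 0 → 2 → 0: weight = 4, length = 2, mean = 4/2 ≈ 2.000
  cycle 1 → 0 → 1: weight = 10, length = 2, mean = 10/2 ≈ 5.000
Minimum mean = 2.000, attained e.g. along the cycle 0 → 2 → 0 with weight 4 and length 2. So λ(A) = 4/2 = 2.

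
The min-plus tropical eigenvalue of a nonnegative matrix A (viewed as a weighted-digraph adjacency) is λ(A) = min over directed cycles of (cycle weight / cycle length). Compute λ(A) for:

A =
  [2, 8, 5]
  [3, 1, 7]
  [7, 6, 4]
λ(A) = 1

Enumerate directed cycles and compute their means (weight / length). Sample:
  cycle 0 → 0: weight = 2, length = 1, mean = 2/1 ≈ 2.000
  cycle 1 → 1: weight = 1, length = 1, mean = 1/1 ≈ 1.000
  cycle 2 → 2: weight = 4, length = 1, mean = 4/1 ≈ 4.000
  cycle 0 → 1 → 0: weight = 11, length = 2, mean = 11/2 ≈ 5.500
  cycle 0 → 2 → 0: weight = 12, length = 2, mean = 12/2 ≈ 6.000
  cycle 1 → 0 → 1: weight = 11, length = 2, mean = 11/2 ≈ 5.500
Minimum mean = 1.000, attained e.g. along the cycle 1 → 1 with weight 1 and length 1. So λ(A) = 1/1 = 1.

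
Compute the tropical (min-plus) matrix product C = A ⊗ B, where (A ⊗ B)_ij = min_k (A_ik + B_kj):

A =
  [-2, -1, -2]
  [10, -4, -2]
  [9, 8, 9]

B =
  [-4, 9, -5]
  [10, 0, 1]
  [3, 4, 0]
A ⊗ B =
  [-6, -1, -7]
  [1, -4, -3]
  [5, 8, 4]

Apply the min-plus product entry-by-entry:
  C[0][0] = min over k of (A[0][0] + B[0][0] = -2 + -4 = -6, A[0][1] + B[1][0] = -1 + 10 = 9, A[0][2] + B[2][0] = -2 + 3 = 1) = -6 (attained at k = 0)
  C[0][1] = min over k of (A[0][0] + B[0][1] = -2 + 9 = 7, A[0][1] + B[1][1] = -1 + 0 = -1, A[0][2] + B[2][1] = -2 + 4 = 2) = -1 (attained at k = 1)
  C[0][2] = min over k of (A[0][0] + B[0][2] = -2 + -5 = -7, A[0][1] + B[1][2] = -1 + 1 = 0, A[0][2] + B[2][2] = -2 + 0 = -2) = -7 (attained at k = 0)
  C[1][0] = min over k of (A[1][0] + B[0][0] = 10 + -4 = 6, A[1][1] + B[1][0] = -4 + 10 = 6, A[1][2] + B[2][0] = -2 + 3 = 1) = 1 (attained at k = 2)
  C[1][1] = min over k of (A[1][0] + B[0][1] = 10 + 9 = 19, A[1][1] + B[1][1] = -4 + 0 = -4, A[1][2] + B[2][1] = -2 + 4 = 2) = -4 (attained at k = 1)
  C[1][2] = min over k of (A[1][0] + B[0][2] = 10 + -5 = 5, A[1][1] + B[1][2] = -4 + 1 = -3, A[1][2] + B[2][2] = -2 + 0 = -2) = -3 (attained at k = 1)
  C[2][0] = min over k of (A[2][0] + B[0][0] = 9 + -4 = 5, A[2][1] + B[1][0] = 8 + 10 = 18, A[2][2] + B[2][0] = 9 + 3 = 12) = 5 (attained at k = 0)
  C[2][1] = min over k of (A[2][0] + B[0][1] = 9 + 9 = 18, A[2][1] + B[1][1] = 8 + 0 = 8, A[2][2] + B[2][1] = 9 + 4 = 13) = 8 (attained at k = 1)
  C[2][2] = min over k of (A[2][0] + B[0][2] = 9 + -5 = 4, A[2][1] + B[1][2] = 8 + 1 = 9, A[2][2] + B[2][2] = 9 + 0 = 9) = 4 (attained at k = 0)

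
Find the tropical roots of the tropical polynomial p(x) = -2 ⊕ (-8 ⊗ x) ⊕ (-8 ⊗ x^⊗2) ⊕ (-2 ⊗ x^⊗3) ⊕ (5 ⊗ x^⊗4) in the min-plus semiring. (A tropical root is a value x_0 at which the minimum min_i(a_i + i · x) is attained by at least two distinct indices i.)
Roots: {-7, -6, 0, 6}

Each tropical root is a break point of the lower envelope of the lines y = a_i + i · x (there are 5 lines, with slopes 0, 1, ..., 4). Only the lines that attain the minimum somewhere contribute to roots; other lines are dominated. Here the surviving (envelope) indices are i = 4, i = 3, i = 2, i = 1, i = 0.
Intersections between consecutive envelope lines give the roots: for adjacent envelope indices i < j the intersection is x = (a_i − a_j) / (j − i). Reading off the sorted break points: {-7, -6, 0, 6}.
Verification: at each break x_0, at least two indices attain the minimum of min_i(a_i + i · x_0).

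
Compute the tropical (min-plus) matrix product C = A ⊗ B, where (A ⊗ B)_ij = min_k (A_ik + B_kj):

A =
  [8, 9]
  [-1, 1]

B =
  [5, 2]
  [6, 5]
A ⊗ B =
  [13, 10]
  [4, 1]

Apply the min-plus product entry-by-entry:
  C[0][0] = min over k of (A[0][0] + B[0][0] = 8 + 5 = 13, A[0][1] + B[1][0] = 9 + 6 = 15) = 13 (attained at k = 0)
  C[0][1] = min over k of (A[0][0] + B[0][1] = 8 + 2 = 10, A[0][1] + B[1][1] = 9 + 5 = 14) = 10 (attained at k = 0)
  C[1][0] = min over k of (A[1][0] + B[0][0] = -1 + 5 = 4, A[1][1] + B[1][0] = 1 + 6 = 7) = 4 (attained at k = 0)
  C[1][1] = min over k of (A[1][0] + B[0][1] = -1 + 2 = 1, A[1][1] + B[1][1] = 1 + 5 = 6) = 1 (attained at k = 0)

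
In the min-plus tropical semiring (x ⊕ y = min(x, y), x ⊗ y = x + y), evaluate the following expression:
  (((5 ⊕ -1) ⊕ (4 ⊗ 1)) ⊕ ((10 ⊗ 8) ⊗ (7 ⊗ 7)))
(((5 ⊕ -1) ⊕ (4 ⊗ 1)) ⊕ ((10 ⊗ 8) ⊗ (7 ⊗ 7))) = -1

Expand innermost to outermost. Recall ⊕ takes the minimum of its arguments and ⊗ takes their sum. Working out the expression (((5 ⊕ -1) ⊕ (4 ⊗ 1)) ⊕ ((10 ⊗ 8) ⊗ (7 ⊗ 7))) gives -1.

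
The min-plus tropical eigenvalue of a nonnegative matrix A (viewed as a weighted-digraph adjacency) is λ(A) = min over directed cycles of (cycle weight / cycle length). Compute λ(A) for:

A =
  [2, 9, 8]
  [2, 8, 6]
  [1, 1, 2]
λ(A) = 2

Enumerate directed cycles and compute their means (weight / length). Sample:
  cycle 0 → 0: weight = 2, length = 1, mean = 2/1 ≈ 2.000
  cycle 1 → 1: weight = 8, length = 1, mean = 8/1 ≈ 8.000
  cycle 2 → 2: weight = 2, length = 1, mean = 2/1 ≈ 2.000
  cycle 0 → 1 → 0: weight = 11, length = 2, mean = 11/2 ≈ 5.500
  cycle 0 → 2 → 0: weight = 9, length = 2, mean = 9/2 ≈ 4.500
  cycle 1 → 0 → 1: weight = 11, length = 2, mean = 11/2 ≈ 5.500
Minimum mean = 2.000, attained e.g. along the cycle 0 → 0 with weight 2 and length 1. So λ(A) = 2/1 = 2.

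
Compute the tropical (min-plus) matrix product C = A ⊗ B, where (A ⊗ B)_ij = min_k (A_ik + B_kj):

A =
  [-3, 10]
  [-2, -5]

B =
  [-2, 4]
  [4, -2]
A ⊗ B =
  [-5, 1]
  [-4, -7]

Apply the min-plus product entry-by-entry:
  C[0][0] = min over k of (A[0][0] + B[0][0] = -3 + -2 = -5, A[0][1] + B[1][0] = 10 + 4 = 14) = -5 (attained at k = 0)
  C[0][1] = min over k of (A[0][0] + B[0][1] = -3 + 4 = 1, A[0][1] + B[1][1] = 10 + -2 = 8) = 1 (attained at k = 0)
  C[1][0] = min over k of (A[1][0] + B[0][0] = -2 + -2 = -4, A[1][1] + B[1][0] = -5 + 4 = -1) = -4 (attained at k = 0)
  C[1][1] = min over k of (A[1][0] + B[0][1] = -2 + 4 = 2, A[1][1] + B[1][1] = -5 + -2 = -7) = -7 (attained at k = 1)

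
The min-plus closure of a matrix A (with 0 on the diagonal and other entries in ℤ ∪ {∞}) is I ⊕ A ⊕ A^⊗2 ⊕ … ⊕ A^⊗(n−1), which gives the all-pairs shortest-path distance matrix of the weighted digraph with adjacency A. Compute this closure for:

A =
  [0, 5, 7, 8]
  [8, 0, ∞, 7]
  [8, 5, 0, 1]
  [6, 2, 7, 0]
Closure =
  [0, 5, 7, 8]
  [8, 0, 14, 7]
  [7, 3, 0, 1]
  [6, 2, 7, 0]

This is the Floyd-Warshall all-pairs shortest-path computation. For each intermediate vertex k = 0, 1, …, 3, update dist[i][j] ← min(dist[i][j], dist[i][k] + dist[k][j]). The final matrix gives, for each (i, j), the minimum total weight of any directed path from i to j (possibly empty when i = j).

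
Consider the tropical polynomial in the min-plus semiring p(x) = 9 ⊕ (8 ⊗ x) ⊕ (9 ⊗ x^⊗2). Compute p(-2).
p(-2) = 5

A tropical monomial a ⊗ x^⊗i evaluates to a + i · x. Evaluating each term at x = -2:
  Term 0 contributes 9 + 0 · -2 = 9
  Term 1 contributes 8 + 1 · -2 = 6
  Term 2 contributes 9 + 2 · -2 = 5
p(-2) = ⊕ of these = min[9, 6, 5] = 5.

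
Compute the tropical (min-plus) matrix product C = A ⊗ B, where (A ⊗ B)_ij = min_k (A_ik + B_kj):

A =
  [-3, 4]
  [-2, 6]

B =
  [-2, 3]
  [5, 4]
A ⊗ B =
  [-5, 0]
  [-4, 1]

Apply the min-plus product entry-by-entry:
  C[0][0] = min over k of (A[0][0] + B[0][0] = -3 + -2 = -5, A[0][1] + B[1][0] = 4 + 5 = 9) = -5 (attained at k = 0)
  C[0][1] = min over k of (A[0][0] + B[0][1] = -3 + 3 = 0, A[0][1] + B[1][1] = 4 + 4 = 8) = 0 (attained at k = 0)
  C[1][0] = min over k of (A[1][0] + B[0][0] = -2 + -2 = -4, A[1][1] + B[1][0] = 6 + 5 = 11) = -4 (attained at k = 0)
  C[1][1] = min over k of (A[1][0] + B[0][1] = -2 + 3 = 1, A[1][1] + B[1][1] = 6 + 4 = 10) = 1 (attained at k = 0)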